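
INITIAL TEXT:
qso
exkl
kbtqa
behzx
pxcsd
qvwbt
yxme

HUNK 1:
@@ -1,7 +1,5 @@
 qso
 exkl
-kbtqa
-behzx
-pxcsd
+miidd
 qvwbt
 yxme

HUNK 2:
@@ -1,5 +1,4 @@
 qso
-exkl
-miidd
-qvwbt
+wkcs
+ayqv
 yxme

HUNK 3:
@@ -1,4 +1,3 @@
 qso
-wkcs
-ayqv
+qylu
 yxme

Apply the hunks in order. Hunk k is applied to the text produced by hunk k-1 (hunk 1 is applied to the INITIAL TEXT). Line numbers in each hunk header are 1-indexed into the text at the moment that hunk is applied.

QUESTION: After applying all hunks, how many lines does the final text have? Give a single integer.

Hunk 1: at line 1 remove [kbtqa,behzx,pxcsd] add [miidd] -> 5 lines: qso exkl miidd qvwbt yxme
Hunk 2: at line 1 remove [exkl,miidd,qvwbt] add [wkcs,ayqv] -> 4 lines: qso wkcs ayqv yxme
Hunk 3: at line 1 remove [wkcs,ayqv] add [qylu] -> 3 lines: qso qylu yxme
Final line count: 3

Answer: 3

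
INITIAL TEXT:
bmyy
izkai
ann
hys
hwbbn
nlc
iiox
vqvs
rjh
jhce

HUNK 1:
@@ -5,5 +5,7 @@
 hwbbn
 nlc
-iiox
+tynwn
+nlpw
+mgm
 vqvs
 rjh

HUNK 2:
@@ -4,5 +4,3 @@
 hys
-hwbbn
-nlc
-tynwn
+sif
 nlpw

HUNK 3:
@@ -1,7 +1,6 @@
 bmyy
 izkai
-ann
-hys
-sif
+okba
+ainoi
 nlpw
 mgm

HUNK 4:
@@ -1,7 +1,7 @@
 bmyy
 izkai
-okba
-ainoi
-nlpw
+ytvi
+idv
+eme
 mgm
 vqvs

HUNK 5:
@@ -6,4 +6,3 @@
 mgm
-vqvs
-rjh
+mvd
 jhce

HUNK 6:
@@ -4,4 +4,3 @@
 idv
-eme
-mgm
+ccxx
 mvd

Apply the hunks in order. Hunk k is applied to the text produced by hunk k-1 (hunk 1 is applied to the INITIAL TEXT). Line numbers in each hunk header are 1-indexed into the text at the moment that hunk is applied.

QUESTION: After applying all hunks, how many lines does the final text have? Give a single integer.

Hunk 1: at line 5 remove [iiox] add [tynwn,nlpw,mgm] -> 12 lines: bmyy izkai ann hys hwbbn nlc tynwn nlpw mgm vqvs rjh jhce
Hunk 2: at line 4 remove [hwbbn,nlc,tynwn] add [sif] -> 10 lines: bmyy izkai ann hys sif nlpw mgm vqvs rjh jhce
Hunk 3: at line 1 remove [ann,hys,sif] add [okba,ainoi] -> 9 lines: bmyy izkai okba ainoi nlpw mgm vqvs rjh jhce
Hunk 4: at line 1 remove [okba,ainoi,nlpw] add [ytvi,idv,eme] -> 9 lines: bmyy izkai ytvi idv eme mgm vqvs rjh jhce
Hunk 5: at line 6 remove [vqvs,rjh] add [mvd] -> 8 lines: bmyy izkai ytvi idv eme mgm mvd jhce
Hunk 6: at line 4 remove [eme,mgm] add [ccxx] -> 7 lines: bmyy izkai ytvi idv ccxx mvd jhce
Final line count: 7

Answer: 7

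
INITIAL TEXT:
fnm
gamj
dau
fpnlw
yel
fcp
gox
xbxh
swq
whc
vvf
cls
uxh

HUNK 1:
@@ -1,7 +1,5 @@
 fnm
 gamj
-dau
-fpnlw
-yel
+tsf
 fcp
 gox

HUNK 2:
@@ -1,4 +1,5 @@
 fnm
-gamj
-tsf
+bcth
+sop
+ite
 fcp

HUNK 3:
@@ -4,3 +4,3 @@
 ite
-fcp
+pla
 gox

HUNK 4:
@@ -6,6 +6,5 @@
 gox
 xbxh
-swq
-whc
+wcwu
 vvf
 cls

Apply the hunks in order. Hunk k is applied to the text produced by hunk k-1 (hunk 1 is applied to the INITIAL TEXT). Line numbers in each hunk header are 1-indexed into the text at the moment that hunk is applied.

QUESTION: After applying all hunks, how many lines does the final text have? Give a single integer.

Answer: 11

Derivation:
Hunk 1: at line 1 remove [dau,fpnlw,yel] add [tsf] -> 11 lines: fnm gamj tsf fcp gox xbxh swq whc vvf cls uxh
Hunk 2: at line 1 remove [gamj,tsf] add [bcth,sop,ite] -> 12 lines: fnm bcth sop ite fcp gox xbxh swq whc vvf cls uxh
Hunk 3: at line 4 remove [fcp] add [pla] -> 12 lines: fnm bcth sop ite pla gox xbxh swq whc vvf cls uxh
Hunk 4: at line 6 remove [swq,whc] add [wcwu] -> 11 lines: fnm bcth sop ite pla gox xbxh wcwu vvf cls uxh
Final line count: 11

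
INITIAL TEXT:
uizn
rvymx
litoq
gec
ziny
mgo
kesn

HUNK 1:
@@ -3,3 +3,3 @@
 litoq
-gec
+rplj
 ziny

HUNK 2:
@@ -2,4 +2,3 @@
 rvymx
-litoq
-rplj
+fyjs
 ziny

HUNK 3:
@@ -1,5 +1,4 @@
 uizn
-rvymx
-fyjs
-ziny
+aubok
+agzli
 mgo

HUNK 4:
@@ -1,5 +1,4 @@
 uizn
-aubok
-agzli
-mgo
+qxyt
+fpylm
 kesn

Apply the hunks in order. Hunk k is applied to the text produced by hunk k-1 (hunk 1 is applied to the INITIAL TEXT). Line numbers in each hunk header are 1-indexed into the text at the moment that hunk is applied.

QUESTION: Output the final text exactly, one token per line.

Hunk 1: at line 3 remove [gec] add [rplj] -> 7 lines: uizn rvymx litoq rplj ziny mgo kesn
Hunk 2: at line 2 remove [litoq,rplj] add [fyjs] -> 6 lines: uizn rvymx fyjs ziny mgo kesn
Hunk 3: at line 1 remove [rvymx,fyjs,ziny] add [aubok,agzli] -> 5 lines: uizn aubok agzli mgo kesn
Hunk 4: at line 1 remove [aubok,agzli,mgo] add [qxyt,fpylm] -> 4 lines: uizn qxyt fpylm kesn

Answer: uizn
qxyt
fpylm
kesn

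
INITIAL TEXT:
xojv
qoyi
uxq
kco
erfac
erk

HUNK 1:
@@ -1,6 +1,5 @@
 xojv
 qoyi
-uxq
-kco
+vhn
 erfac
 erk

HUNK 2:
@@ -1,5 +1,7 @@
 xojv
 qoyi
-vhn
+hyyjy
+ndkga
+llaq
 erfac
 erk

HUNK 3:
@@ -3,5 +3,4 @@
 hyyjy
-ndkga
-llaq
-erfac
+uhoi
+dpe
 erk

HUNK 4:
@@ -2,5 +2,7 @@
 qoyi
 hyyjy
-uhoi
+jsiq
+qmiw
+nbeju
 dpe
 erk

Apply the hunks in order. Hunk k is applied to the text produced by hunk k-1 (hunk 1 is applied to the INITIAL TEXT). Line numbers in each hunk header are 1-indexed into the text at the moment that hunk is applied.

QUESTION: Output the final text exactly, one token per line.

Hunk 1: at line 1 remove [uxq,kco] add [vhn] -> 5 lines: xojv qoyi vhn erfac erk
Hunk 2: at line 1 remove [vhn] add [hyyjy,ndkga,llaq] -> 7 lines: xojv qoyi hyyjy ndkga llaq erfac erk
Hunk 3: at line 3 remove [ndkga,llaq,erfac] add [uhoi,dpe] -> 6 lines: xojv qoyi hyyjy uhoi dpe erk
Hunk 4: at line 2 remove [uhoi] add [jsiq,qmiw,nbeju] -> 8 lines: xojv qoyi hyyjy jsiq qmiw nbeju dpe erk

Answer: xojv
qoyi
hyyjy
jsiq
qmiw
nbeju
dpe
erk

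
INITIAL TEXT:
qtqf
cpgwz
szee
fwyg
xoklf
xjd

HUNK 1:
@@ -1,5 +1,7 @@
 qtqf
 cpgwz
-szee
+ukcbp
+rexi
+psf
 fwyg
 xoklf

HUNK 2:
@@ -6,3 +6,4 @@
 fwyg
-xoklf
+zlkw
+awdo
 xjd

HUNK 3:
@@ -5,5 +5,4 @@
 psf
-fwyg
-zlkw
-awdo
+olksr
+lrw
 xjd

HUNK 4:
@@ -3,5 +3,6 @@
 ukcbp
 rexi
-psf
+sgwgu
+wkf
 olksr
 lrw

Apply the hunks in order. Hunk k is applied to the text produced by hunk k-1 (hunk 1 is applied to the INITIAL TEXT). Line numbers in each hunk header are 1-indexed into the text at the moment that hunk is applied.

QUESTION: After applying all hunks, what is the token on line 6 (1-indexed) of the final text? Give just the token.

Hunk 1: at line 1 remove [szee] add [ukcbp,rexi,psf] -> 8 lines: qtqf cpgwz ukcbp rexi psf fwyg xoklf xjd
Hunk 2: at line 6 remove [xoklf] add [zlkw,awdo] -> 9 lines: qtqf cpgwz ukcbp rexi psf fwyg zlkw awdo xjd
Hunk 3: at line 5 remove [fwyg,zlkw,awdo] add [olksr,lrw] -> 8 lines: qtqf cpgwz ukcbp rexi psf olksr lrw xjd
Hunk 4: at line 3 remove [psf] add [sgwgu,wkf] -> 9 lines: qtqf cpgwz ukcbp rexi sgwgu wkf olksr lrw xjd
Final line 6: wkf

Answer: wkf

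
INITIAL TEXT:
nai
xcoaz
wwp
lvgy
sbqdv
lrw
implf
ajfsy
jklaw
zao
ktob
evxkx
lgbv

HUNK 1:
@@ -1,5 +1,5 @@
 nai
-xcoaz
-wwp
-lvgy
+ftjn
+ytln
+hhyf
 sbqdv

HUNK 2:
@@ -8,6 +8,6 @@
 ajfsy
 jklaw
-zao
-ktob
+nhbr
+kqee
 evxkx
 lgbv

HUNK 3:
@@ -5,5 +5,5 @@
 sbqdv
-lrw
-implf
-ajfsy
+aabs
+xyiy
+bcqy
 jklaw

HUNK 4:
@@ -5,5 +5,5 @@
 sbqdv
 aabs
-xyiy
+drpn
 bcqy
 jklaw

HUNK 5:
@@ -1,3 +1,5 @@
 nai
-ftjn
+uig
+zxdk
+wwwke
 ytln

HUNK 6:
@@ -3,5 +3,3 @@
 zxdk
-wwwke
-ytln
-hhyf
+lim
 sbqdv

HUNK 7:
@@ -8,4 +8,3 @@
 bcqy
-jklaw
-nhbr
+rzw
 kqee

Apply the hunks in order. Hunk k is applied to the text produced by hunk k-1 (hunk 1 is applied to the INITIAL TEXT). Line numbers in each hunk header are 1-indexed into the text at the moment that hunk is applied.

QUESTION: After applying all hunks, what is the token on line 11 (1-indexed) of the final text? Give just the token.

Answer: evxkx

Derivation:
Hunk 1: at line 1 remove [xcoaz,wwp,lvgy] add [ftjn,ytln,hhyf] -> 13 lines: nai ftjn ytln hhyf sbqdv lrw implf ajfsy jklaw zao ktob evxkx lgbv
Hunk 2: at line 8 remove [zao,ktob] add [nhbr,kqee] -> 13 lines: nai ftjn ytln hhyf sbqdv lrw implf ajfsy jklaw nhbr kqee evxkx lgbv
Hunk 3: at line 5 remove [lrw,implf,ajfsy] add [aabs,xyiy,bcqy] -> 13 lines: nai ftjn ytln hhyf sbqdv aabs xyiy bcqy jklaw nhbr kqee evxkx lgbv
Hunk 4: at line 5 remove [xyiy] add [drpn] -> 13 lines: nai ftjn ytln hhyf sbqdv aabs drpn bcqy jklaw nhbr kqee evxkx lgbv
Hunk 5: at line 1 remove [ftjn] add [uig,zxdk,wwwke] -> 15 lines: nai uig zxdk wwwke ytln hhyf sbqdv aabs drpn bcqy jklaw nhbr kqee evxkx lgbv
Hunk 6: at line 3 remove [wwwke,ytln,hhyf] add [lim] -> 13 lines: nai uig zxdk lim sbqdv aabs drpn bcqy jklaw nhbr kqee evxkx lgbv
Hunk 7: at line 8 remove [jklaw,nhbr] add [rzw] -> 12 lines: nai uig zxdk lim sbqdv aabs drpn bcqy rzw kqee evxkx lgbv
Final line 11: evxkx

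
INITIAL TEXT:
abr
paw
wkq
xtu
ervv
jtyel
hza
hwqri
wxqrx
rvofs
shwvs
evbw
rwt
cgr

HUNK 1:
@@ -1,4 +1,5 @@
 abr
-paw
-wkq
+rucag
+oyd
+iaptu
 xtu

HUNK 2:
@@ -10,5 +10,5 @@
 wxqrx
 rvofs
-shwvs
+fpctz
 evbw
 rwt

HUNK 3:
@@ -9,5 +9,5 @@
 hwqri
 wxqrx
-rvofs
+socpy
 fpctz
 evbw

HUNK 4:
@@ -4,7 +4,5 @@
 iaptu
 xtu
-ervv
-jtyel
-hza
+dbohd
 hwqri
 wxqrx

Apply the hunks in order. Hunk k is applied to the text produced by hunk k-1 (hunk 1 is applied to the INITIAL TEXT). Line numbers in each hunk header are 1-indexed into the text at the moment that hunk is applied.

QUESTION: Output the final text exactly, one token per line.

Answer: abr
rucag
oyd
iaptu
xtu
dbohd
hwqri
wxqrx
socpy
fpctz
evbw
rwt
cgr

Derivation:
Hunk 1: at line 1 remove [paw,wkq] add [rucag,oyd,iaptu] -> 15 lines: abr rucag oyd iaptu xtu ervv jtyel hza hwqri wxqrx rvofs shwvs evbw rwt cgr
Hunk 2: at line 10 remove [shwvs] add [fpctz] -> 15 lines: abr rucag oyd iaptu xtu ervv jtyel hza hwqri wxqrx rvofs fpctz evbw rwt cgr
Hunk 3: at line 9 remove [rvofs] add [socpy] -> 15 lines: abr rucag oyd iaptu xtu ervv jtyel hza hwqri wxqrx socpy fpctz evbw rwt cgr
Hunk 4: at line 4 remove [ervv,jtyel,hza] add [dbohd] -> 13 lines: abr rucag oyd iaptu xtu dbohd hwqri wxqrx socpy fpctz evbw rwt cgr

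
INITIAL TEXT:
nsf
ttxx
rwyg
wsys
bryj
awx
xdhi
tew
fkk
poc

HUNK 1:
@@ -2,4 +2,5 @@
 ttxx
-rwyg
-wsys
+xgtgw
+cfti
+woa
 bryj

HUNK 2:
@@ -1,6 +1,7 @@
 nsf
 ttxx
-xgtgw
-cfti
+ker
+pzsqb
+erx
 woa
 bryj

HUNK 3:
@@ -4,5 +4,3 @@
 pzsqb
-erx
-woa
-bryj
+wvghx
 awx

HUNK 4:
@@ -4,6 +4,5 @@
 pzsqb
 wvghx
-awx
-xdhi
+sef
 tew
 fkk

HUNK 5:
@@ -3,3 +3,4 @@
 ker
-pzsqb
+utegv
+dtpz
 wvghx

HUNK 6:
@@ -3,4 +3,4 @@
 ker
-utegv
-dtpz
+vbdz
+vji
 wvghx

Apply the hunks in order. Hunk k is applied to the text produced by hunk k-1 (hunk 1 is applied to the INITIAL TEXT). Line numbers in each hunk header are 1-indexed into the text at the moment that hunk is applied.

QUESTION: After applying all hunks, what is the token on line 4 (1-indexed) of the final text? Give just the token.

Hunk 1: at line 2 remove [rwyg,wsys] add [xgtgw,cfti,woa] -> 11 lines: nsf ttxx xgtgw cfti woa bryj awx xdhi tew fkk poc
Hunk 2: at line 1 remove [xgtgw,cfti] add [ker,pzsqb,erx] -> 12 lines: nsf ttxx ker pzsqb erx woa bryj awx xdhi tew fkk poc
Hunk 3: at line 4 remove [erx,woa,bryj] add [wvghx] -> 10 lines: nsf ttxx ker pzsqb wvghx awx xdhi tew fkk poc
Hunk 4: at line 4 remove [awx,xdhi] add [sef] -> 9 lines: nsf ttxx ker pzsqb wvghx sef tew fkk poc
Hunk 5: at line 3 remove [pzsqb] add [utegv,dtpz] -> 10 lines: nsf ttxx ker utegv dtpz wvghx sef tew fkk poc
Hunk 6: at line 3 remove [utegv,dtpz] add [vbdz,vji] -> 10 lines: nsf ttxx ker vbdz vji wvghx sef tew fkk poc
Final line 4: vbdz

Answer: vbdz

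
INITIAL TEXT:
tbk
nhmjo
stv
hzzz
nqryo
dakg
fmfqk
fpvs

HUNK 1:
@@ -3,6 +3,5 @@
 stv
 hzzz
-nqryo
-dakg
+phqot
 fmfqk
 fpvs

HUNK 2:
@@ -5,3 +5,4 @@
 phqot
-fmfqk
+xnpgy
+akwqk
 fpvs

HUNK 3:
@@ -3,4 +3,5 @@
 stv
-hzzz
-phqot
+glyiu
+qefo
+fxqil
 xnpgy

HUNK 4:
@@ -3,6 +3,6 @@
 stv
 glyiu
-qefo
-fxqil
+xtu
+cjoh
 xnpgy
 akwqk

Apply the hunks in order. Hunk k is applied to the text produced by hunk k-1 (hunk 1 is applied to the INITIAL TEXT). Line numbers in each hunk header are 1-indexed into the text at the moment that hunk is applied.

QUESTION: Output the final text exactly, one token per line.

Hunk 1: at line 3 remove [nqryo,dakg] add [phqot] -> 7 lines: tbk nhmjo stv hzzz phqot fmfqk fpvs
Hunk 2: at line 5 remove [fmfqk] add [xnpgy,akwqk] -> 8 lines: tbk nhmjo stv hzzz phqot xnpgy akwqk fpvs
Hunk 3: at line 3 remove [hzzz,phqot] add [glyiu,qefo,fxqil] -> 9 lines: tbk nhmjo stv glyiu qefo fxqil xnpgy akwqk fpvs
Hunk 4: at line 3 remove [qefo,fxqil] add [xtu,cjoh] -> 9 lines: tbk nhmjo stv glyiu xtu cjoh xnpgy akwqk fpvs

Answer: tbk
nhmjo
stv
glyiu
xtu
cjoh
xnpgy
akwqk
fpvs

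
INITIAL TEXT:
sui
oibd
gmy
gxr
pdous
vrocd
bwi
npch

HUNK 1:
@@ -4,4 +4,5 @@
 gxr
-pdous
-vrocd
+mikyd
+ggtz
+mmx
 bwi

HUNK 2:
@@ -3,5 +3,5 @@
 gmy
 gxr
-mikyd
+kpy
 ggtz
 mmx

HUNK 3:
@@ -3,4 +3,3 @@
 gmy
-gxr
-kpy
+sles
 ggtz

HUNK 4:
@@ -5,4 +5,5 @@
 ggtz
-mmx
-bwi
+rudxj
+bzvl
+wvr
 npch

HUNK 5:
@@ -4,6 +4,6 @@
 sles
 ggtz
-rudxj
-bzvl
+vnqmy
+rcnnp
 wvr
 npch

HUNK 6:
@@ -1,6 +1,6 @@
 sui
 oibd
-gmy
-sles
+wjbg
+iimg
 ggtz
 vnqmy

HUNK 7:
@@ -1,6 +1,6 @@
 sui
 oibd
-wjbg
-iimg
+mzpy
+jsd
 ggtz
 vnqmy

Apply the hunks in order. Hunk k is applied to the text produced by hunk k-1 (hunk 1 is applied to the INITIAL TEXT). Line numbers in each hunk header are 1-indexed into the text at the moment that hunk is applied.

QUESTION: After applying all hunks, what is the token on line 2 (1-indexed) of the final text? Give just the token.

Answer: oibd

Derivation:
Hunk 1: at line 4 remove [pdous,vrocd] add [mikyd,ggtz,mmx] -> 9 lines: sui oibd gmy gxr mikyd ggtz mmx bwi npch
Hunk 2: at line 3 remove [mikyd] add [kpy] -> 9 lines: sui oibd gmy gxr kpy ggtz mmx bwi npch
Hunk 3: at line 3 remove [gxr,kpy] add [sles] -> 8 lines: sui oibd gmy sles ggtz mmx bwi npch
Hunk 4: at line 5 remove [mmx,bwi] add [rudxj,bzvl,wvr] -> 9 lines: sui oibd gmy sles ggtz rudxj bzvl wvr npch
Hunk 5: at line 4 remove [rudxj,bzvl] add [vnqmy,rcnnp] -> 9 lines: sui oibd gmy sles ggtz vnqmy rcnnp wvr npch
Hunk 6: at line 1 remove [gmy,sles] add [wjbg,iimg] -> 9 lines: sui oibd wjbg iimg ggtz vnqmy rcnnp wvr npch
Hunk 7: at line 1 remove [wjbg,iimg] add [mzpy,jsd] -> 9 lines: sui oibd mzpy jsd ggtz vnqmy rcnnp wvr npch
Final line 2: oibd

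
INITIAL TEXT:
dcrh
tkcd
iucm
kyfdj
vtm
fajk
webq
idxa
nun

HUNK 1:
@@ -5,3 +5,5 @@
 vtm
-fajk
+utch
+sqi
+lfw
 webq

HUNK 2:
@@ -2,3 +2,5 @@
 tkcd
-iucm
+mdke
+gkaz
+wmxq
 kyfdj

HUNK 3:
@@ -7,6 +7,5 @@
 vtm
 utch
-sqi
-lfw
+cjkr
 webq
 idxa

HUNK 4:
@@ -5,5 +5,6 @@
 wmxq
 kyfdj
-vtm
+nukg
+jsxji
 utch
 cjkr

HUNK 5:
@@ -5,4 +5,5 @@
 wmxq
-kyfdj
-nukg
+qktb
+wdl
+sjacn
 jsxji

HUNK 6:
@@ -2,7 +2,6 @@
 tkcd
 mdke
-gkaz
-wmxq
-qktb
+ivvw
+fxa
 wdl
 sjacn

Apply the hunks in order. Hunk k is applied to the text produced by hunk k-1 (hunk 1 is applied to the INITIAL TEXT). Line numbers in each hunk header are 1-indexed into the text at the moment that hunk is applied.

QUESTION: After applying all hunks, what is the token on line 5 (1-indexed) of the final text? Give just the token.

Hunk 1: at line 5 remove [fajk] add [utch,sqi,lfw] -> 11 lines: dcrh tkcd iucm kyfdj vtm utch sqi lfw webq idxa nun
Hunk 2: at line 2 remove [iucm] add [mdke,gkaz,wmxq] -> 13 lines: dcrh tkcd mdke gkaz wmxq kyfdj vtm utch sqi lfw webq idxa nun
Hunk 3: at line 7 remove [sqi,lfw] add [cjkr] -> 12 lines: dcrh tkcd mdke gkaz wmxq kyfdj vtm utch cjkr webq idxa nun
Hunk 4: at line 5 remove [vtm] add [nukg,jsxji] -> 13 lines: dcrh tkcd mdke gkaz wmxq kyfdj nukg jsxji utch cjkr webq idxa nun
Hunk 5: at line 5 remove [kyfdj,nukg] add [qktb,wdl,sjacn] -> 14 lines: dcrh tkcd mdke gkaz wmxq qktb wdl sjacn jsxji utch cjkr webq idxa nun
Hunk 6: at line 2 remove [gkaz,wmxq,qktb] add [ivvw,fxa] -> 13 lines: dcrh tkcd mdke ivvw fxa wdl sjacn jsxji utch cjkr webq idxa nun
Final line 5: fxa

Answer: fxa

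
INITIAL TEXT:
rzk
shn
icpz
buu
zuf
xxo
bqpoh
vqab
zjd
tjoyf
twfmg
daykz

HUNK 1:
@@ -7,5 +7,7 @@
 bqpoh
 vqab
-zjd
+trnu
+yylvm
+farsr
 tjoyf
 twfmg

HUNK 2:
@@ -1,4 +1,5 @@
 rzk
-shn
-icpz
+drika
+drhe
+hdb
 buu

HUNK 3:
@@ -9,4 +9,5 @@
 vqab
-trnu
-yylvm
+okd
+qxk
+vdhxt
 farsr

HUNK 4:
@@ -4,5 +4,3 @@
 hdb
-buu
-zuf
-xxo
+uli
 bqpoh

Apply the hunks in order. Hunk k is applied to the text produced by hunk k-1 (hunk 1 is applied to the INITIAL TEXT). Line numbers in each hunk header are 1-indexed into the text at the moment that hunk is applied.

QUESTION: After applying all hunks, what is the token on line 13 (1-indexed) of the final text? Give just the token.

Hunk 1: at line 7 remove [zjd] add [trnu,yylvm,farsr] -> 14 lines: rzk shn icpz buu zuf xxo bqpoh vqab trnu yylvm farsr tjoyf twfmg daykz
Hunk 2: at line 1 remove [shn,icpz] add [drika,drhe,hdb] -> 15 lines: rzk drika drhe hdb buu zuf xxo bqpoh vqab trnu yylvm farsr tjoyf twfmg daykz
Hunk 3: at line 9 remove [trnu,yylvm] add [okd,qxk,vdhxt] -> 16 lines: rzk drika drhe hdb buu zuf xxo bqpoh vqab okd qxk vdhxt farsr tjoyf twfmg daykz
Hunk 4: at line 4 remove [buu,zuf,xxo] add [uli] -> 14 lines: rzk drika drhe hdb uli bqpoh vqab okd qxk vdhxt farsr tjoyf twfmg daykz
Final line 13: twfmg

Answer: twfmg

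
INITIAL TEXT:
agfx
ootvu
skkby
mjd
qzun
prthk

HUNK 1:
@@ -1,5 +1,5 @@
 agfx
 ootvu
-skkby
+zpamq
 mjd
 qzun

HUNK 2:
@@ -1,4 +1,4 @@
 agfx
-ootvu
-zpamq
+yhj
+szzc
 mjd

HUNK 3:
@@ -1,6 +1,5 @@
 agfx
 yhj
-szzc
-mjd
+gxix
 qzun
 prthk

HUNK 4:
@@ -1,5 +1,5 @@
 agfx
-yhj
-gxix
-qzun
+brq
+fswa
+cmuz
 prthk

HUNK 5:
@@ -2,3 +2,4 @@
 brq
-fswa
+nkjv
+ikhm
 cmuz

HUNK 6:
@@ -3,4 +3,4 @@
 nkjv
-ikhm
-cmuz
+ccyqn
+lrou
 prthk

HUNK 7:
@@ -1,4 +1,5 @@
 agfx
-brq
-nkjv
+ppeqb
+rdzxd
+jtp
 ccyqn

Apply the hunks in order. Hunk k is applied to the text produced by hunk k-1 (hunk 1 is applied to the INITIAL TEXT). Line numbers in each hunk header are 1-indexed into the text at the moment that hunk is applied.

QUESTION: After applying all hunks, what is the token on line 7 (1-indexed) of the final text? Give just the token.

Hunk 1: at line 1 remove [skkby] add [zpamq] -> 6 lines: agfx ootvu zpamq mjd qzun prthk
Hunk 2: at line 1 remove [ootvu,zpamq] add [yhj,szzc] -> 6 lines: agfx yhj szzc mjd qzun prthk
Hunk 3: at line 1 remove [szzc,mjd] add [gxix] -> 5 lines: agfx yhj gxix qzun prthk
Hunk 4: at line 1 remove [yhj,gxix,qzun] add [brq,fswa,cmuz] -> 5 lines: agfx brq fswa cmuz prthk
Hunk 5: at line 2 remove [fswa] add [nkjv,ikhm] -> 6 lines: agfx brq nkjv ikhm cmuz prthk
Hunk 6: at line 3 remove [ikhm,cmuz] add [ccyqn,lrou] -> 6 lines: agfx brq nkjv ccyqn lrou prthk
Hunk 7: at line 1 remove [brq,nkjv] add [ppeqb,rdzxd,jtp] -> 7 lines: agfx ppeqb rdzxd jtp ccyqn lrou prthk
Final line 7: prthk

Answer: prthk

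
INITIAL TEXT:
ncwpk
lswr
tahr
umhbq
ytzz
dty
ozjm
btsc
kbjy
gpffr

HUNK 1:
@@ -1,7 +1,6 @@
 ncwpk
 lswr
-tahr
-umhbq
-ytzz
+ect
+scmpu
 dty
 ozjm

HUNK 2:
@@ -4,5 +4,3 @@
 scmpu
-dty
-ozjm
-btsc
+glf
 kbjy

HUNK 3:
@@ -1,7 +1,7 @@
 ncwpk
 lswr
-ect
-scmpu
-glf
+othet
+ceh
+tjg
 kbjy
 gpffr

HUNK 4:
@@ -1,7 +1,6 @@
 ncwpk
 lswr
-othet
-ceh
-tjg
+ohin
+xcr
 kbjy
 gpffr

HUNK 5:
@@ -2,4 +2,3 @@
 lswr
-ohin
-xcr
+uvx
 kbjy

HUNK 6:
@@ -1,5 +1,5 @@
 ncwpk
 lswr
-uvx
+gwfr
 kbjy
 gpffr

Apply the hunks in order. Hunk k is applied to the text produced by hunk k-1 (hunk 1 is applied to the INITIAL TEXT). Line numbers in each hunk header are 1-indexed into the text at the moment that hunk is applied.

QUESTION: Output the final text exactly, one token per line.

Hunk 1: at line 1 remove [tahr,umhbq,ytzz] add [ect,scmpu] -> 9 lines: ncwpk lswr ect scmpu dty ozjm btsc kbjy gpffr
Hunk 2: at line 4 remove [dty,ozjm,btsc] add [glf] -> 7 lines: ncwpk lswr ect scmpu glf kbjy gpffr
Hunk 3: at line 1 remove [ect,scmpu,glf] add [othet,ceh,tjg] -> 7 lines: ncwpk lswr othet ceh tjg kbjy gpffr
Hunk 4: at line 1 remove [othet,ceh,tjg] add [ohin,xcr] -> 6 lines: ncwpk lswr ohin xcr kbjy gpffr
Hunk 5: at line 2 remove [ohin,xcr] add [uvx] -> 5 lines: ncwpk lswr uvx kbjy gpffr
Hunk 6: at line 1 remove [uvx] add [gwfr] -> 5 lines: ncwpk lswr gwfr kbjy gpffr

Answer: ncwpk
lswr
gwfr
kbjy
gpffr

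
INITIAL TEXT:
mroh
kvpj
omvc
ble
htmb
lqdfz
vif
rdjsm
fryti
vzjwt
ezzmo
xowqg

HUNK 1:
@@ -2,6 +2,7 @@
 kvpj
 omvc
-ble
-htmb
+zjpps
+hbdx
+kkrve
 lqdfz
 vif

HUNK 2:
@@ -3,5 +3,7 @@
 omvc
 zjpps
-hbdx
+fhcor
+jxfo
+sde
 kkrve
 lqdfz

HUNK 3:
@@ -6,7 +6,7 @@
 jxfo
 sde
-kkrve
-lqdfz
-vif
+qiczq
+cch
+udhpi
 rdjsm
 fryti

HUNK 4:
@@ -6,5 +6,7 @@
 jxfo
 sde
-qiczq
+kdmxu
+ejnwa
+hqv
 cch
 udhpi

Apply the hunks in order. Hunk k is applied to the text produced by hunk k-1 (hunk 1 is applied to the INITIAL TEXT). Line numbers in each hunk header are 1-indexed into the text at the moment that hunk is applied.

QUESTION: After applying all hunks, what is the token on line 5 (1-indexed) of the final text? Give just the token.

Answer: fhcor

Derivation:
Hunk 1: at line 2 remove [ble,htmb] add [zjpps,hbdx,kkrve] -> 13 lines: mroh kvpj omvc zjpps hbdx kkrve lqdfz vif rdjsm fryti vzjwt ezzmo xowqg
Hunk 2: at line 3 remove [hbdx] add [fhcor,jxfo,sde] -> 15 lines: mroh kvpj omvc zjpps fhcor jxfo sde kkrve lqdfz vif rdjsm fryti vzjwt ezzmo xowqg
Hunk 3: at line 6 remove [kkrve,lqdfz,vif] add [qiczq,cch,udhpi] -> 15 lines: mroh kvpj omvc zjpps fhcor jxfo sde qiczq cch udhpi rdjsm fryti vzjwt ezzmo xowqg
Hunk 4: at line 6 remove [qiczq] add [kdmxu,ejnwa,hqv] -> 17 lines: mroh kvpj omvc zjpps fhcor jxfo sde kdmxu ejnwa hqv cch udhpi rdjsm fryti vzjwt ezzmo xowqg
Final line 5: fhcor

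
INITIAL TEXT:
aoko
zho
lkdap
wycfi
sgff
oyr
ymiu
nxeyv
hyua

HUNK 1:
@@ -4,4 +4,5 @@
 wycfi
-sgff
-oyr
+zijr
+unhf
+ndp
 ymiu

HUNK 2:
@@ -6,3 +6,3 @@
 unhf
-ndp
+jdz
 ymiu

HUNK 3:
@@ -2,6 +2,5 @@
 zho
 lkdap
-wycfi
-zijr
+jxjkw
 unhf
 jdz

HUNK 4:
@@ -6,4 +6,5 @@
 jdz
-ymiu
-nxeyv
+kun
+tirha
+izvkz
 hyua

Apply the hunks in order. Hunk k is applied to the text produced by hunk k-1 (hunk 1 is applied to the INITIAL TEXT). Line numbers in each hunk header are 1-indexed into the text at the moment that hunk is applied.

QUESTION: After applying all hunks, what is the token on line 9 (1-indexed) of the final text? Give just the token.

Hunk 1: at line 4 remove [sgff,oyr] add [zijr,unhf,ndp] -> 10 lines: aoko zho lkdap wycfi zijr unhf ndp ymiu nxeyv hyua
Hunk 2: at line 6 remove [ndp] add [jdz] -> 10 lines: aoko zho lkdap wycfi zijr unhf jdz ymiu nxeyv hyua
Hunk 3: at line 2 remove [wycfi,zijr] add [jxjkw] -> 9 lines: aoko zho lkdap jxjkw unhf jdz ymiu nxeyv hyua
Hunk 4: at line 6 remove [ymiu,nxeyv] add [kun,tirha,izvkz] -> 10 lines: aoko zho lkdap jxjkw unhf jdz kun tirha izvkz hyua
Final line 9: izvkz

Answer: izvkz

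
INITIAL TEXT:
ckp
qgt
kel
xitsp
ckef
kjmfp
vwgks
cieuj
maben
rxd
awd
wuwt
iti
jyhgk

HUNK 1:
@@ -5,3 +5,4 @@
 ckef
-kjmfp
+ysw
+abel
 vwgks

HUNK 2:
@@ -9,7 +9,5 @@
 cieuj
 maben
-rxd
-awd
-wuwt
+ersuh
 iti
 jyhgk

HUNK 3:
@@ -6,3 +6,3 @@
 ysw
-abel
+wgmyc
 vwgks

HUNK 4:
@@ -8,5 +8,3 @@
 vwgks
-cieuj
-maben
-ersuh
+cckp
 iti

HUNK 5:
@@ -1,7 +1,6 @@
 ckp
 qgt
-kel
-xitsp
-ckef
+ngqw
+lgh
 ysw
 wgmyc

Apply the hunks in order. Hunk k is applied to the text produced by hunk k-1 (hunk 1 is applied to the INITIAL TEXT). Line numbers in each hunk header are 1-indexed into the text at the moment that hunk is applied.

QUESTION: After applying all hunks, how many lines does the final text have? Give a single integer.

Hunk 1: at line 5 remove [kjmfp] add [ysw,abel] -> 15 lines: ckp qgt kel xitsp ckef ysw abel vwgks cieuj maben rxd awd wuwt iti jyhgk
Hunk 2: at line 9 remove [rxd,awd,wuwt] add [ersuh] -> 13 lines: ckp qgt kel xitsp ckef ysw abel vwgks cieuj maben ersuh iti jyhgk
Hunk 3: at line 6 remove [abel] add [wgmyc] -> 13 lines: ckp qgt kel xitsp ckef ysw wgmyc vwgks cieuj maben ersuh iti jyhgk
Hunk 4: at line 8 remove [cieuj,maben,ersuh] add [cckp] -> 11 lines: ckp qgt kel xitsp ckef ysw wgmyc vwgks cckp iti jyhgk
Hunk 5: at line 1 remove [kel,xitsp,ckef] add [ngqw,lgh] -> 10 lines: ckp qgt ngqw lgh ysw wgmyc vwgks cckp iti jyhgk
Final line count: 10

Answer: 10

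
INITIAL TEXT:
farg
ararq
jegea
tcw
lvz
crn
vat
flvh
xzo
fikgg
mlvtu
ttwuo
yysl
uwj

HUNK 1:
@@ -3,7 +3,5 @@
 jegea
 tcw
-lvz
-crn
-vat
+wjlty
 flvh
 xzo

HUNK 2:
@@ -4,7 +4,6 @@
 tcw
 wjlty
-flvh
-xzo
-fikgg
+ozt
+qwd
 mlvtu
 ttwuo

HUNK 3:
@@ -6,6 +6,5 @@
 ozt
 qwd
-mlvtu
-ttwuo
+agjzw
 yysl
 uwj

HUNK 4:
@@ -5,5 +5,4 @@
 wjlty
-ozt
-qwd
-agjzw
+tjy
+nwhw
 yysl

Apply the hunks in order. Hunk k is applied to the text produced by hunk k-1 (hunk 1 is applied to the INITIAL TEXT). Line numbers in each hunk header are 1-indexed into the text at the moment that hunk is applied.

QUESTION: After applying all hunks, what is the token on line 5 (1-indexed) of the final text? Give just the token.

Hunk 1: at line 3 remove [lvz,crn,vat] add [wjlty] -> 12 lines: farg ararq jegea tcw wjlty flvh xzo fikgg mlvtu ttwuo yysl uwj
Hunk 2: at line 4 remove [flvh,xzo,fikgg] add [ozt,qwd] -> 11 lines: farg ararq jegea tcw wjlty ozt qwd mlvtu ttwuo yysl uwj
Hunk 3: at line 6 remove [mlvtu,ttwuo] add [agjzw] -> 10 lines: farg ararq jegea tcw wjlty ozt qwd agjzw yysl uwj
Hunk 4: at line 5 remove [ozt,qwd,agjzw] add [tjy,nwhw] -> 9 lines: farg ararq jegea tcw wjlty tjy nwhw yysl uwj
Final line 5: wjlty

Answer: wjlty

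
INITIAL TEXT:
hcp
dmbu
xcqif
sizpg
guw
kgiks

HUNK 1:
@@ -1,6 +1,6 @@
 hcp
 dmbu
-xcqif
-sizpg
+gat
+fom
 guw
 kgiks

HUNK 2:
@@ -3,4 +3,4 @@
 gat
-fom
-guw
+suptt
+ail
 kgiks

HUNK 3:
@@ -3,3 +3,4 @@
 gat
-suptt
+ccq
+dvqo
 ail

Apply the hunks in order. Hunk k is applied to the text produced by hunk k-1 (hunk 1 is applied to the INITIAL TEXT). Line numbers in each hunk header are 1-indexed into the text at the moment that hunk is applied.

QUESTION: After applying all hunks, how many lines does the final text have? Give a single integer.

Hunk 1: at line 1 remove [xcqif,sizpg] add [gat,fom] -> 6 lines: hcp dmbu gat fom guw kgiks
Hunk 2: at line 3 remove [fom,guw] add [suptt,ail] -> 6 lines: hcp dmbu gat suptt ail kgiks
Hunk 3: at line 3 remove [suptt] add [ccq,dvqo] -> 7 lines: hcp dmbu gat ccq dvqo ail kgiks
Final line count: 7

Answer: 7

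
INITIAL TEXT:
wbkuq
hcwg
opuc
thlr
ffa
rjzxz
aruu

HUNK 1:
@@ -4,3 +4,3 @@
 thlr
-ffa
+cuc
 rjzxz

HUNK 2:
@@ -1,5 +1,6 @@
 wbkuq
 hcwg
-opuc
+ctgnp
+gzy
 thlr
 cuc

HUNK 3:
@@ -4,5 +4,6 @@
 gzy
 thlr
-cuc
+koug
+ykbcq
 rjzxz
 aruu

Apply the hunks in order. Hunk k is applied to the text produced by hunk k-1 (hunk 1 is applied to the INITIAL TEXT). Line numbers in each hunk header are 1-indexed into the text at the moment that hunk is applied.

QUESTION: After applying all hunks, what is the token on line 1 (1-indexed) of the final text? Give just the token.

Answer: wbkuq

Derivation:
Hunk 1: at line 4 remove [ffa] add [cuc] -> 7 lines: wbkuq hcwg opuc thlr cuc rjzxz aruu
Hunk 2: at line 1 remove [opuc] add [ctgnp,gzy] -> 8 lines: wbkuq hcwg ctgnp gzy thlr cuc rjzxz aruu
Hunk 3: at line 4 remove [cuc] add [koug,ykbcq] -> 9 lines: wbkuq hcwg ctgnp gzy thlr koug ykbcq rjzxz aruu
Final line 1: wbkuq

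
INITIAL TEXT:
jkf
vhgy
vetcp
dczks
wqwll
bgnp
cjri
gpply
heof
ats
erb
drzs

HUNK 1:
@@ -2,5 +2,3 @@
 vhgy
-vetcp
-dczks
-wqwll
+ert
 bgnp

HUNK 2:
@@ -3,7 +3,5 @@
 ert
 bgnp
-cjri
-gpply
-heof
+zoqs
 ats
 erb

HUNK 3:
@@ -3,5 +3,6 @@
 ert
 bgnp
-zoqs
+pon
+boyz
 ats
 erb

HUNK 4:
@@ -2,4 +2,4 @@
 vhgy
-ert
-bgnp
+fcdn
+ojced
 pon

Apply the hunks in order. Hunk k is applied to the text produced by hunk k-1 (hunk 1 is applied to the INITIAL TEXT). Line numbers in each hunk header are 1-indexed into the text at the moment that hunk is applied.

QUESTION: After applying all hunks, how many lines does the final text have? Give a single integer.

Hunk 1: at line 2 remove [vetcp,dczks,wqwll] add [ert] -> 10 lines: jkf vhgy ert bgnp cjri gpply heof ats erb drzs
Hunk 2: at line 3 remove [cjri,gpply,heof] add [zoqs] -> 8 lines: jkf vhgy ert bgnp zoqs ats erb drzs
Hunk 3: at line 3 remove [zoqs] add [pon,boyz] -> 9 lines: jkf vhgy ert bgnp pon boyz ats erb drzs
Hunk 4: at line 2 remove [ert,bgnp] add [fcdn,ojced] -> 9 lines: jkf vhgy fcdn ojced pon boyz ats erb drzs
Final line count: 9

Answer: 9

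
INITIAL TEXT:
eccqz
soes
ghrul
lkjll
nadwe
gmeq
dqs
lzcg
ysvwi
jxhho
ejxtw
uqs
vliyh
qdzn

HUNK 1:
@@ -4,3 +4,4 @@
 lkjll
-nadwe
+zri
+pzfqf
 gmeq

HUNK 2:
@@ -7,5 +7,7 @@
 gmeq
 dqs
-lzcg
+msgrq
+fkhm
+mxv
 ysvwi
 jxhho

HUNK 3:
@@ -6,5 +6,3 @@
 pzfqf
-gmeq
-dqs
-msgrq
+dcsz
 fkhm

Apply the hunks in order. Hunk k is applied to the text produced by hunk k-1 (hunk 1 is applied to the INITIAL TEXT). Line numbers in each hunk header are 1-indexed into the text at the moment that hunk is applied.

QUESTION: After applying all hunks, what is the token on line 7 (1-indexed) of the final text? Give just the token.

Hunk 1: at line 4 remove [nadwe] add [zri,pzfqf] -> 15 lines: eccqz soes ghrul lkjll zri pzfqf gmeq dqs lzcg ysvwi jxhho ejxtw uqs vliyh qdzn
Hunk 2: at line 7 remove [lzcg] add [msgrq,fkhm,mxv] -> 17 lines: eccqz soes ghrul lkjll zri pzfqf gmeq dqs msgrq fkhm mxv ysvwi jxhho ejxtw uqs vliyh qdzn
Hunk 3: at line 6 remove [gmeq,dqs,msgrq] add [dcsz] -> 15 lines: eccqz soes ghrul lkjll zri pzfqf dcsz fkhm mxv ysvwi jxhho ejxtw uqs vliyh qdzn
Final line 7: dcsz

Answer: dcsz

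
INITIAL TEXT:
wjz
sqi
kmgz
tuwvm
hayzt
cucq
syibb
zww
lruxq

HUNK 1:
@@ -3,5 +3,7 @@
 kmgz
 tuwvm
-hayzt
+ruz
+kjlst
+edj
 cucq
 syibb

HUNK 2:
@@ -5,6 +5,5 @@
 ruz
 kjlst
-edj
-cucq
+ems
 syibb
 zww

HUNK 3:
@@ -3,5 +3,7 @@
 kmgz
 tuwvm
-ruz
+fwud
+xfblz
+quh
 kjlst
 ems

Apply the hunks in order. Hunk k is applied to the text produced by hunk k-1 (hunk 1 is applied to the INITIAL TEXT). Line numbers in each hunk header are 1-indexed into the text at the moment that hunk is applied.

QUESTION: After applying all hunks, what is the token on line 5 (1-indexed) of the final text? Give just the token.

Answer: fwud

Derivation:
Hunk 1: at line 3 remove [hayzt] add [ruz,kjlst,edj] -> 11 lines: wjz sqi kmgz tuwvm ruz kjlst edj cucq syibb zww lruxq
Hunk 2: at line 5 remove [edj,cucq] add [ems] -> 10 lines: wjz sqi kmgz tuwvm ruz kjlst ems syibb zww lruxq
Hunk 3: at line 3 remove [ruz] add [fwud,xfblz,quh] -> 12 lines: wjz sqi kmgz tuwvm fwud xfblz quh kjlst ems syibb zww lruxq
Final line 5: fwud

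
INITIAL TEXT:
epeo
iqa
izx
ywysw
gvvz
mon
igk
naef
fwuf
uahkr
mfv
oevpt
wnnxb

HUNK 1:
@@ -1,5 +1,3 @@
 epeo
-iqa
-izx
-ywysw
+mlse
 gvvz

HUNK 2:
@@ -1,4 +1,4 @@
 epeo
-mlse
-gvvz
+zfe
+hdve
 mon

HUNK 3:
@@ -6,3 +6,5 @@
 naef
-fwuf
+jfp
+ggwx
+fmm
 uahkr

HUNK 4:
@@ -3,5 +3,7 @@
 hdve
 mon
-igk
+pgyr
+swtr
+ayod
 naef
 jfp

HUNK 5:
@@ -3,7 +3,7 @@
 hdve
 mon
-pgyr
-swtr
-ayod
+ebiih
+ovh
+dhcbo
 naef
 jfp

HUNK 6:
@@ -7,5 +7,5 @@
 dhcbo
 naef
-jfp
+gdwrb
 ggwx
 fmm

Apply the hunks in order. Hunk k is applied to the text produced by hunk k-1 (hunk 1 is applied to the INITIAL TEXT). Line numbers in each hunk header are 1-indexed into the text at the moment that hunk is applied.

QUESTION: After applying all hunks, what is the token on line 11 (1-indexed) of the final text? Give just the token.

Answer: fmm

Derivation:
Hunk 1: at line 1 remove [iqa,izx,ywysw] add [mlse] -> 11 lines: epeo mlse gvvz mon igk naef fwuf uahkr mfv oevpt wnnxb
Hunk 2: at line 1 remove [mlse,gvvz] add [zfe,hdve] -> 11 lines: epeo zfe hdve mon igk naef fwuf uahkr mfv oevpt wnnxb
Hunk 3: at line 6 remove [fwuf] add [jfp,ggwx,fmm] -> 13 lines: epeo zfe hdve mon igk naef jfp ggwx fmm uahkr mfv oevpt wnnxb
Hunk 4: at line 3 remove [igk] add [pgyr,swtr,ayod] -> 15 lines: epeo zfe hdve mon pgyr swtr ayod naef jfp ggwx fmm uahkr mfv oevpt wnnxb
Hunk 5: at line 3 remove [pgyr,swtr,ayod] add [ebiih,ovh,dhcbo] -> 15 lines: epeo zfe hdve mon ebiih ovh dhcbo naef jfp ggwx fmm uahkr mfv oevpt wnnxb
Hunk 6: at line 7 remove [jfp] add [gdwrb] -> 15 lines: epeo zfe hdve mon ebiih ovh dhcbo naef gdwrb ggwx fmm uahkr mfv oevpt wnnxb
Final line 11: fmm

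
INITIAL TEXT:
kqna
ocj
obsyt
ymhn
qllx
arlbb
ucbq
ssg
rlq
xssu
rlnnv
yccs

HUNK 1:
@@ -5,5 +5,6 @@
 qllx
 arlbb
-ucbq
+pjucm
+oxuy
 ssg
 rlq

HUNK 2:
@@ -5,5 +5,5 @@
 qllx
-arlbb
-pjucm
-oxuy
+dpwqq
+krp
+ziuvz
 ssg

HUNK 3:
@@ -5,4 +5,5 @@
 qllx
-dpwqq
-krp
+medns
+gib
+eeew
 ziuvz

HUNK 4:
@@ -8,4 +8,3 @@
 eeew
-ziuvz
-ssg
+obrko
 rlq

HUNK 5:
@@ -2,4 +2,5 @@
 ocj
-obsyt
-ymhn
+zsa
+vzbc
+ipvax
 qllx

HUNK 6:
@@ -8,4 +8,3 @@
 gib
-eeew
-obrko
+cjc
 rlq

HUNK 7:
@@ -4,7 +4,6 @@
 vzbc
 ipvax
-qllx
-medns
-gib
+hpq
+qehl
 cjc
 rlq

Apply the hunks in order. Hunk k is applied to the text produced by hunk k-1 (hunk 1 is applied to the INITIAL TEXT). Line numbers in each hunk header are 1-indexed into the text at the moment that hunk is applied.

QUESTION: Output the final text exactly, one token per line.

Hunk 1: at line 5 remove [ucbq] add [pjucm,oxuy] -> 13 lines: kqna ocj obsyt ymhn qllx arlbb pjucm oxuy ssg rlq xssu rlnnv yccs
Hunk 2: at line 5 remove [arlbb,pjucm,oxuy] add [dpwqq,krp,ziuvz] -> 13 lines: kqna ocj obsyt ymhn qllx dpwqq krp ziuvz ssg rlq xssu rlnnv yccs
Hunk 3: at line 5 remove [dpwqq,krp] add [medns,gib,eeew] -> 14 lines: kqna ocj obsyt ymhn qllx medns gib eeew ziuvz ssg rlq xssu rlnnv yccs
Hunk 4: at line 8 remove [ziuvz,ssg] add [obrko] -> 13 lines: kqna ocj obsyt ymhn qllx medns gib eeew obrko rlq xssu rlnnv yccs
Hunk 5: at line 2 remove [obsyt,ymhn] add [zsa,vzbc,ipvax] -> 14 lines: kqna ocj zsa vzbc ipvax qllx medns gib eeew obrko rlq xssu rlnnv yccs
Hunk 6: at line 8 remove [eeew,obrko] add [cjc] -> 13 lines: kqna ocj zsa vzbc ipvax qllx medns gib cjc rlq xssu rlnnv yccs
Hunk 7: at line 4 remove [qllx,medns,gib] add [hpq,qehl] -> 12 lines: kqna ocj zsa vzbc ipvax hpq qehl cjc rlq xssu rlnnv yccs

Answer: kqna
ocj
zsa
vzbc
ipvax
hpq
qehl
cjc
rlq
xssu
rlnnv
yccs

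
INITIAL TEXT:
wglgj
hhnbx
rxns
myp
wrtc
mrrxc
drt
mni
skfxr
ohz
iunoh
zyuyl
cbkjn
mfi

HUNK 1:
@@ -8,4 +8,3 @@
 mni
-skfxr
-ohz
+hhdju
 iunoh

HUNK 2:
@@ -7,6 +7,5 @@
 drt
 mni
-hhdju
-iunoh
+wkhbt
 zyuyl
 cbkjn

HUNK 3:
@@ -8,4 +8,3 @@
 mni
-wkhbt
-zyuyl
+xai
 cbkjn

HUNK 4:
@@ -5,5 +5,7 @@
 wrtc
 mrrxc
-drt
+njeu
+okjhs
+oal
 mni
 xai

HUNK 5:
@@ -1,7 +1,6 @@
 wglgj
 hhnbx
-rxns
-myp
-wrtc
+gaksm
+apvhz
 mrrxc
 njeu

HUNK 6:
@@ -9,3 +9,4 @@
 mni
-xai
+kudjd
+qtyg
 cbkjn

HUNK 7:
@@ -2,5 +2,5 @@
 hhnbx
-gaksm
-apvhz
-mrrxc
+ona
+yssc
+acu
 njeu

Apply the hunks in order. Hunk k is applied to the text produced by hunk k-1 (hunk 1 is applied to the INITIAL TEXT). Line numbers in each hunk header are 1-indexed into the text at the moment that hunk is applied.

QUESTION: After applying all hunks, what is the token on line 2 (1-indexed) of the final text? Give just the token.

Hunk 1: at line 8 remove [skfxr,ohz] add [hhdju] -> 13 lines: wglgj hhnbx rxns myp wrtc mrrxc drt mni hhdju iunoh zyuyl cbkjn mfi
Hunk 2: at line 7 remove [hhdju,iunoh] add [wkhbt] -> 12 lines: wglgj hhnbx rxns myp wrtc mrrxc drt mni wkhbt zyuyl cbkjn mfi
Hunk 3: at line 8 remove [wkhbt,zyuyl] add [xai] -> 11 lines: wglgj hhnbx rxns myp wrtc mrrxc drt mni xai cbkjn mfi
Hunk 4: at line 5 remove [drt] add [njeu,okjhs,oal] -> 13 lines: wglgj hhnbx rxns myp wrtc mrrxc njeu okjhs oal mni xai cbkjn mfi
Hunk 5: at line 1 remove [rxns,myp,wrtc] add [gaksm,apvhz] -> 12 lines: wglgj hhnbx gaksm apvhz mrrxc njeu okjhs oal mni xai cbkjn mfi
Hunk 6: at line 9 remove [xai] add [kudjd,qtyg] -> 13 lines: wglgj hhnbx gaksm apvhz mrrxc njeu okjhs oal mni kudjd qtyg cbkjn mfi
Hunk 7: at line 2 remove [gaksm,apvhz,mrrxc] add [ona,yssc,acu] -> 13 lines: wglgj hhnbx ona yssc acu njeu okjhs oal mni kudjd qtyg cbkjn mfi
Final line 2: hhnbx

Answer: hhnbx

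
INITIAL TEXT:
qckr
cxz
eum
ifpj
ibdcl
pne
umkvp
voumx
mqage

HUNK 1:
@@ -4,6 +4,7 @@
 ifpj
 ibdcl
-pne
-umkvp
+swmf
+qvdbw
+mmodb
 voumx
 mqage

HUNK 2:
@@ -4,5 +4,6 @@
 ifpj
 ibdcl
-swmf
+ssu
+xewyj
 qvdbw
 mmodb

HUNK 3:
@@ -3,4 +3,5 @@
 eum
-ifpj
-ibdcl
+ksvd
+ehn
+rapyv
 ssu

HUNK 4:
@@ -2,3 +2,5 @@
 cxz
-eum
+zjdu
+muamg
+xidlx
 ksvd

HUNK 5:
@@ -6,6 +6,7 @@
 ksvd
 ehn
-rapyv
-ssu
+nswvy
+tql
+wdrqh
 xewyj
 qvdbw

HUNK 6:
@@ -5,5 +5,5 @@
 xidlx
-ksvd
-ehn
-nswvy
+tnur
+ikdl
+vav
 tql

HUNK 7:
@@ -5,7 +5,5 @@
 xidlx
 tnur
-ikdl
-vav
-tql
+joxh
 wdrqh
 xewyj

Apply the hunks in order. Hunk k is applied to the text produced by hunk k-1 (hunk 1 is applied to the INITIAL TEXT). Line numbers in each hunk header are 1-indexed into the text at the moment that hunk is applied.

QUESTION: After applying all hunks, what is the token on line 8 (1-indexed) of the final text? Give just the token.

Answer: wdrqh

Derivation:
Hunk 1: at line 4 remove [pne,umkvp] add [swmf,qvdbw,mmodb] -> 10 lines: qckr cxz eum ifpj ibdcl swmf qvdbw mmodb voumx mqage
Hunk 2: at line 4 remove [swmf] add [ssu,xewyj] -> 11 lines: qckr cxz eum ifpj ibdcl ssu xewyj qvdbw mmodb voumx mqage
Hunk 3: at line 3 remove [ifpj,ibdcl] add [ksvd,ehn,rapyv] -> 12 lines: qckr cxz eum ksvd ehn rapyv ssu xewyj qvdbw mmodb voumx mqage
Hunk 4: at line 2 remove [eum] add [zjdu,muamg,xidlx] -> 14 lines: qckr cxz zjdu muamg xidlx ksvd ehn rapyv ssu xewyj qvdbw mmodb voumx mqage
Hunk 5: at line 6 remove [rapyv,ssu] add [nswvy,tql,wdrqh] -> 15 lines: qckr cxz zjdu muamg xidlx ksvd ehn nswvy tql wdrqh xewyj qvdbw mmodb voumx mqage
Hunk 6: at line 5 remove [ksvd,ehn,nswvy] add [tnur,ikdl,vav] -> 15 lines: qckr cxz zjdu muamg xidlx tnur ikdl vav tql wdrqh xewyj qvdbw mmodb voumx mqage
Hunk 7: at line 5 remove [ikdl,vav,tql] add [joxh] -> 13 lines: qckr cxz zjdu muamg xidlx tnur joxh wdrqh xewyj qvdbw mmodb voumx mqage
Final line 8: wdrqh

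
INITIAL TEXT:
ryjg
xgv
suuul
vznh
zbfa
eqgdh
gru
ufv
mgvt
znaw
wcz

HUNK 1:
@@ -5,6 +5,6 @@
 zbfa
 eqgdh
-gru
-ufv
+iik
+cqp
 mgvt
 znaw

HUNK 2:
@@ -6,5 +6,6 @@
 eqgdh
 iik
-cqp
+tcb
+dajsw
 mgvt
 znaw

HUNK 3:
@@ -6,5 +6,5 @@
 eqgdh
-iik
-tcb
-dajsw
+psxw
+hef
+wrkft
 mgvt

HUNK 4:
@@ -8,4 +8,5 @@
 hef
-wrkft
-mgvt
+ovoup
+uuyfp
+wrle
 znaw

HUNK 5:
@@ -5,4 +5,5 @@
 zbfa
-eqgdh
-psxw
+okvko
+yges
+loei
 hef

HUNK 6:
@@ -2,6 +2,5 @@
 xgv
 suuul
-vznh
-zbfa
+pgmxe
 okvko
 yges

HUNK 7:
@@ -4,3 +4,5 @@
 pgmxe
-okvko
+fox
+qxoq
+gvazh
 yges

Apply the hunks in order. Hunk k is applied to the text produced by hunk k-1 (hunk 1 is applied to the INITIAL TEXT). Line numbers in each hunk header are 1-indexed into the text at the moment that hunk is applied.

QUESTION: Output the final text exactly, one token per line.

Answer: ryjg
xgv
suuul
pgmxe
fox
qxoq
gvazh
yges
loei
hef
ovoup
uuyfp
wrle
znaw
wcz

Derivation:
Hunk 1: at line 5 remove [gru,ufv] add [iik,cqp] -> 11 lines: ryjg xgv suuul vznh zbfa eqgdh iik cqp mgvt znaw wcz
Hunk 2: at line 6 remove [cqp] add [tcb,dajsw] -> 12 lines: ryjg xgv suuul vznh zbfa eqgdh iik tcb dajsw mgvt znaw wcz
Hunk 3: at line 6 remove [iik,tcb,dajsw] add [psxw,hef,wrkft] -> 12 lines: ryjg xgv suuul vznh zbfa eqgdh psxw hef wrkft mgvt znaw wcz
Hunk 4: at line 8 remove [wrkft,mgvt] add [ovoup,uuyfp,wrle] -> 13 lines: ryjg xgv suuul vznh zbfa eqgdh psxw hef ovoup uuyfp wrle znaw wcz
Hunk 5: at line 5 remove [eqgdh,psxw] add [okvko,yges,loei] -> 14 lines: ryjg xgv suuul vznh zbfa okvko yges loei hef ovoup uuyfp wrle znaw wcz
Hunk 6: at line 2 remove [vznh,zbfa] add [pgmxe] -> 13 lines: ryjg xgv suuul pgmxe okvko yges loei hef ovoup uuyfp wrle znaw wcz
Hunk 7: at line 4 remove [okvko] add [fox,qxoq,gvazh] -> 15 lines: ryjg xgv suuul pgmxe fox qxoq gvazh yges loei hef ovoup uuyfp wrle znaw wcz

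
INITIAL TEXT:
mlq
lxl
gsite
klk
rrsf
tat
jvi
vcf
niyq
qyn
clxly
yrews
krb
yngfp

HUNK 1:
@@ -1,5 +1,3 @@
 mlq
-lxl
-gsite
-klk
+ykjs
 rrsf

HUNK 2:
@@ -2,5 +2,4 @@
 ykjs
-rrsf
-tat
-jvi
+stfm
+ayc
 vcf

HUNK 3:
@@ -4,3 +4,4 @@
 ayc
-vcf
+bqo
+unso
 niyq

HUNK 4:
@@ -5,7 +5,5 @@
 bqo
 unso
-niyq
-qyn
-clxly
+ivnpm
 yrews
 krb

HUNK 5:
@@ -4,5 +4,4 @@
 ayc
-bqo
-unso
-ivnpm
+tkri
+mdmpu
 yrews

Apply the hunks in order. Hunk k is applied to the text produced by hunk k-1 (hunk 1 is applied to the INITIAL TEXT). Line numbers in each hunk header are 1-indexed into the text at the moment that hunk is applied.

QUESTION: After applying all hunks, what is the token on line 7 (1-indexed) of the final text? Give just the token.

Hunk 1: at line 1 remove [lxl,gsite,klk] add [ykjs] -> 12 lines: mlq ykjs rrsf tat jvi vcf niyq qyn clxly yrews krb yngfp
Hunk 2: at line 2 remove [rrsf,tat,jvi] add [stfm,ayc] -> 11 lines: mlq ykjs stfm ayc vcf niyq qyn clxly yrews krb yngfp
Hunk 3: at line 4 remove [vcf] add [bqo,unso] -> 12 lines: mlq ykjs stfm ayc bqo unso niyq qyn clxly yrews krb yngfp
Hunk 4: at line 5 remove [niyq,qyn,clxly] add [ivnpm] -> 10 lines: mlq ykjs stfm ayc bqo unso ivnpm yrews krb yngfp
Hunk 5: at line 4 remove [bqo,unso,ivnpm] add [tkri,mdmpu] -> 9 lines: mlq ykjs stfm ayc tkri mdmpu yrews krb yngfp
Final line 7: yrews

Answer: yrews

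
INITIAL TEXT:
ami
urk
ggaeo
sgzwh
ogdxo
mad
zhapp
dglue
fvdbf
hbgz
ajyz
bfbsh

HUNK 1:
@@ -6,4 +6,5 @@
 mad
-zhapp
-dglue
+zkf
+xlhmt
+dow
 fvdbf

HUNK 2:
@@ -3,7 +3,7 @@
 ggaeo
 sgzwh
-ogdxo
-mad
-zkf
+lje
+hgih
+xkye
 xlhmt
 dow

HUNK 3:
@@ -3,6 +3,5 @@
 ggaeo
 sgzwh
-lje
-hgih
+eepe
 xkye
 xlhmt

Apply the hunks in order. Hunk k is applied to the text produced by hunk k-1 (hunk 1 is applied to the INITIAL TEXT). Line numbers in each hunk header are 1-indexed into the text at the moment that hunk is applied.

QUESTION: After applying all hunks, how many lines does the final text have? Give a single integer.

Hunk 1: at line 6 remove [zhapp,dglue] add [zkf,xlhmt,dow] -> 13 lines: ami urk ggaeo sgzwh ogdxo mad zkf xlhmt dow fvdbf hbgz ajyz bfbsh
Hunk 2: at line 3 remove [ogdxo,mad,zkf] add [lje,hgih,xkye] -> 13 lines: ami urk ggaeo sgzwh lje hgih xkye xlhmt dow fvdbf hbgz ajyz bfbsh
Hunk 3: at line 3 remove [lje,hgih] add [eepe] -> 12 lines: ami urk ggaeo sgzwh eepe xkye xlhmt dow fvdbf hbgz ajyz bfbsh
Final line count: 12

Answer: 12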